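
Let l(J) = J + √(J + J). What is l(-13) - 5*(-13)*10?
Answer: 637 + I*√26 ≈ 637.0 + 5.099*I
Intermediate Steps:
l(J) = J + √2*√J (l(J) = J + √(2*J) = J + √2*√J)
l(-13) - 5*(-13)*10 = (-13 + √2*√(-13)) - 5*(-13)*10 = (-13 + √2*(I*√13)) - (-65)*10 = (-13 + I*√26) - 1*(-650) = (-13 + I*√26) + 650 = 637 + I*√26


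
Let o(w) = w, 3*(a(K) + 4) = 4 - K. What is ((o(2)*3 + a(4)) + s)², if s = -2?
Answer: 0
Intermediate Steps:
a(K) = -8/3 - K/3 (a(K) = -4 + (4 - K)/3 = -4 + (4/3 - K/3) = -8/3 - K/3)
((o(2)*3 + a(4)) + s)² = ((2*3 + (-8/3 - ⅓*4)) - 2)² = ((6 + (-8/3 - 4/3)) - 2)² = ((6 - 4) - 2)² = (2 - 2)² = 0² = 0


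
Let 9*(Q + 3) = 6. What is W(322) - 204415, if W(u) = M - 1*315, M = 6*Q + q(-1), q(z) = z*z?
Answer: -204743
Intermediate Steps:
q(z) = z²
Q = -7/3 (Q = -3 + (⅑)*6 = -3 + ⅔ = -7/3 ≈ -2.3333)
M = -13 (M = 6*(-7/3) + (-1)² = -14 + 1 = -13)
W(u) = -328 (W(u) = -13 - 1*315 = -13 - 315 = -328)
W(322) - 204415 = -328 - 204415 = -204743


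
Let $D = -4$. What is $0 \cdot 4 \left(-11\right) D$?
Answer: $0$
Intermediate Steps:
$0 \cdot 4 \left(-11\right) D = 0 \cdot 4 \left(-11\right) \left(-4\right) = 0 \left(-11\right) \left(-4\right) = 0 \left(-4\right) = 0$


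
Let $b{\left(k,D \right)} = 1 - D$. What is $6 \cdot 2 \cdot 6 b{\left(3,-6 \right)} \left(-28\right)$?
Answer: $-14112$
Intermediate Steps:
$6 \cdot 2 \cdot 6 b{\left(3,-6 \right)} \left(-28\right) = 6 \cdot 2 \cdot 6 \left(1 - -6\right) \left(-28\right) = 12 \cdot 6 \left(1 + 6\right) \left(-28\right) = 72 \cdot 7 \left(-28\right) = 504 \left(-28\right) = -14112$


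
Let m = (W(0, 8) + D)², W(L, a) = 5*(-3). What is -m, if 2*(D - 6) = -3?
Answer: -441/4 ≈ -110.25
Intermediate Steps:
D = 9/2 (D = 6 + (½)*(-3) = 6 - 3/2 = 9/2 ≈ 4.5000)
W(L, a) = -15
m = 441/4 (m = (-15 + 9/2)² = (-21/2)² = 441/4 ≈ 110.25)
-m = -1*441/4 = -441/4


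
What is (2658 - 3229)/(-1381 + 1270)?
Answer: 571/111 ≈ 5.1441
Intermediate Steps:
(2658 - 3229)/(-1381 + 1270) = -571/(-111) = -571*(-1/111) = 571/111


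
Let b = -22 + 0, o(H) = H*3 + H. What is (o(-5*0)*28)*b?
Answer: 0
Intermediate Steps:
o(H) = 4*H (o(H) = 3*H + H = 4*H)
b = -22
(o(-5*0)*28)*b = ((4*(-5*0))*28)*(-22) = ((4*0)*28)*(-22) = (0*28)*(-22) = 0*(-22) = 0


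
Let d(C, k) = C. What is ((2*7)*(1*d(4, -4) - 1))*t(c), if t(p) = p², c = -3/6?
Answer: 21/2 ≈ 10.500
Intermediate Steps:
c = -½ (c = -3*⅙ = -½ ≈ -0.50000)
((2*7)*(1*d(4, -4) - 1))*t(c) = ((2*7)*(1*4 - 1))*(-½)² = (14*(4 - 1))*(¼) = (14*3)*(¼) = 42*(¼) = 21/2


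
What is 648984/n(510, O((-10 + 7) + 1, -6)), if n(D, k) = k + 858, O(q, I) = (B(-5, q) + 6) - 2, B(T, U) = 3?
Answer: 648984/865 ≈ 750.27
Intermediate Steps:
O(q, I) = 7 (O(q, I) = (3 + 6) - 2 = 9 - 2 = 7)
n(D, k) = 858 + k
648984/n(510, O((-10 + 7) + 1, -6)) = 648984/(858 + 7) = 648984/865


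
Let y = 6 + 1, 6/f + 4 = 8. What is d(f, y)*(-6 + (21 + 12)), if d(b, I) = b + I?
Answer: 459/2 ≈ 229.50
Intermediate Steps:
f = 3/2 (f = 6/(-4 + 8) = 6/4 = 6*(1/4) = 3/2 ≈ 1.5000)
y = 7
d(b, I) = I + b
d(f, y)*(-6 + (21 + 12)) = (7 + 3/2)*(-6 + (21 + 12)) = 17*(-6 + 33)/2 = (17/2)*27 = 459/2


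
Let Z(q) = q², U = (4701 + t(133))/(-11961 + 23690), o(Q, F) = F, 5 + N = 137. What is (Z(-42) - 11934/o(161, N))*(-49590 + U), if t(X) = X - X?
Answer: -21415270942971/258038 ≈ -8.2993e+7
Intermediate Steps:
N = 132 (N = -5 + 137 = 132)
t(X) = 0
U = 4701/11729 (U = (4701 + 0)/(-11961 + 23690) = 4701/11729 ≈ 0.40080)
(Z(-42) - 11934/o(161, N))*(-49590 + U) = ((-42)² - 11934/132)*(-49590 + 4701/11729) = (1764 - 11934*1/132)*(-581636409/11729) = (1764 - 1989/22)*(-581636409/11729) = (36819/22)*(-581636409/11729) = -21415270942971/258038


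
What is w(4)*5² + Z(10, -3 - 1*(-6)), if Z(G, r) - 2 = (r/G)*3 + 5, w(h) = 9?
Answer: 2329/10 ≈ 232.90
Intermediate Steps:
Z(G, r) = 7 + 3*r/G (Z(G, r) = 2 + ((r/G)*3 + 5) = 2 + (3*r/G + 5) = 2 + (5 + 3*r/G) = 7 + 3*r/G)
w(4)*5² + Z(10, -3 - 1*(-6)) = 9*5² + (7 + 3*(-3 - 1*(-6))/10) = 9*25 + (7 + 3*(-3 + 6)*(⅒)) = 225 + (7 + 3*3*(⅒)) = 225 + (7 + 9/10) = 225 + 79/10 = 2329/10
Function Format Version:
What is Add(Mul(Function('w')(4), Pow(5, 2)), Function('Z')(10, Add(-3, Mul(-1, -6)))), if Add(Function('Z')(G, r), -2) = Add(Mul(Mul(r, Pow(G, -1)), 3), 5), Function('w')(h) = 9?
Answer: Rational(2329, 10) ≈ 232.90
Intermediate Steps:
Function('Z')(G, r) = Add(7, Mul(3, r, Pow(G, -1))) (Function('Z')(G, r) = Add(2, Add(Mul(Mul(r, Pow(G, -1)), 3), 5)) = Add(2, Add(Mul(3, r, Pow(G, -1)), 5)) = Add(2, Add(5, Mul(3, r, Pow(G, -1)))) = Add(7, Mul(3, r, Pow(G, -1))))
Add(Mul(Function('w')(4), Pow(5, 2)), Function('Z')(10, Add(-3, Mul(-1, -6)))) = Add(Mul(9, Pow(5, 2)), Add(7, Mul(3, Add(-3, Mul(-1, -6)), Pow(10, -1)))) = Add(Mul(9, 25), Add(7, Mul(3, Add(-3, 6), Rational(1, 10)))) = Add(225, Add(7, Mul(3, 3, Rational(1, 10)))) = Add(225, Add(7, Rational(9, 10))) = Add(225, Rational(79, 10)) = Rational(2329, 10)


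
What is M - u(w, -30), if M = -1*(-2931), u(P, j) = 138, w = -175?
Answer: 2793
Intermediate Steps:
M = 2931
M - u(w, -30) = 2931 - 1*138 = 2931 - 138 = 2793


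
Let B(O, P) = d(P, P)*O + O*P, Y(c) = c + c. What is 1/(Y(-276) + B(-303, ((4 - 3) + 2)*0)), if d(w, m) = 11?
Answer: -1/3885 ≈ -0.00025740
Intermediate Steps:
Y(c) = 2*c
B(O, P) = 11*O + O*P
1/(Y(-276) + B(-303, ((4 - 3) + 2)*0)) = 1/(2*(-276) - 303*(11 + ((4 - 3) + 2)*0)) = 1/(-552 - 303*(11 + (1 + 2)*0)) = 1/(-552 - 303*(11 + 3*0)) = 1/(-552 - 303*(11 + 0)) = 1/(-552 - 303*11) = 1/(-552 - 3333) = 1/(-3885) = -1/3885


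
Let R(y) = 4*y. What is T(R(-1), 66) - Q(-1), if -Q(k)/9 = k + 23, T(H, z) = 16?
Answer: 214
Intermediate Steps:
Q(k) = -207 - 9*k (Q(k) = -9*(k + 23) = -9*(23 + k) = -207 - 9*k)
T(R(-1), 66) - Q(-1) = 16 - (-207 - 9*(-1)) = 16 - (-207 + 9) = 16 - 1*(-198) = 16 + 198 = 214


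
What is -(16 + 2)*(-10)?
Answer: 180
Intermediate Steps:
-(16 + 2)*(-10) = -18*(-10) = -1*(-180) = 180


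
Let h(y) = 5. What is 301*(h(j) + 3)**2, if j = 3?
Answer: 19264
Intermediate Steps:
301*(h(j) + 3)**2 = 301*(5 + 3)**2 = 301*8**2 = 301*64 = 19264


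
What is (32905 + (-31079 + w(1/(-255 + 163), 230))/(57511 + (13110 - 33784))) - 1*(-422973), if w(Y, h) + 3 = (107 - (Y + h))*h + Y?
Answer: 514988967839/1129668 ≈ 4.5588e+5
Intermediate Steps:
w(Y, h) = -3 + Y + h*(107 - Y - h) (w(Y, h) = -3 + ((107 - (Y + h))*h + Y) = -3 + ((107 + (-Y - h))*h + Y) = -3 + ((107 - Y - h)*h + Y) = -3 + (h*(107 - Y - h) + Y) = -3 + (Y + h*(107 - Y - h)) = -3 + Y + h*(107 - Y - h))
(32905 + (-31079 + w(1/(-255 + 163), 230))/(57511 + (13110 - 33784))) - 1*(-422973) = (32905 + (-31079 + (-3 + 1/(-255 + 163) - 1*230² + 107*230 - 1*230/(-255 + 163)))/(57511 + (13110 - 33784))) - 1*(-422973) = (32905 + (-31079 + (-3 + 1/(-92) - 1*52900 + 24610 - 1*230/(-92)))/(57511 - 20674)) + 422973 = (32905 + (-31079 + (-3 - 1/92 - 52900 + 24610 - 1*(-1/92)*230))/36837) + 422973 = (32905 + (-31079 + (-3 - 1/92 - 52900 + 24610 + 5/2))*(1/36837)) + 422973 = (32905 + (-31079 - 2602727/92)*(1/36837)) + 422973 = (32905 - 5461995/92*1/36837) + 422973 = (32905 - 1820665/1129668) + 422973 = 37169904875/1129668 + 422973 = 514988967839/1129668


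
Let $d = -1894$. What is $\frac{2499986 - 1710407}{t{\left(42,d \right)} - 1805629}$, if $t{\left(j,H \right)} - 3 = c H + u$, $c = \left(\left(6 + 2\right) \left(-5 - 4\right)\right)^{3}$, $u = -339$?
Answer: $\frac{789579}{705125747} \approx 0.0011198$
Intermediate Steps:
$c = -373248$ ($c = \left(8 \left(-9\right)\right)^{3} = \left(-72\right)^{3} = -373248$)
$t{\left(j,H \right)} = -336 - 373248 H$ ($t{\left(j,H \right)} = 3 - \left(339 + 373248 H\right) = -336 - 373248 H$)
$\frac{2499986 - 1710407}{t{\left(42,d \right)} - 1805629} = \frac{2499986 - 1710407}{\left(-336 - -706931712\right) - 1805629} = \frac{789579}{\left(-336 + 706931712\right) - 1805629} = \frac{789579}{706931376 - 1805629} = \frac{789579}{705125747}$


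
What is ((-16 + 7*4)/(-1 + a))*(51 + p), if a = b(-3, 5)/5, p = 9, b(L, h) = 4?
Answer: -3600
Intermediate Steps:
a = ⅘ (a = 4/5 = 4*(⅕) = ⅘ ≈ 0.80000)
((-16 + 7*4)/(-1 + a))*(51 + p) = ((-16 + 7*4)/(-1 + ⅘))*(51 + 9) = ((-16 + 28)/(-⅕))*60 = (12*(-5))*60 = -60*60 = -3600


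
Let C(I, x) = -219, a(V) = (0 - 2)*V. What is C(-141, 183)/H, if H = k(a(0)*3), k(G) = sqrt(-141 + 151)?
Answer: -219*sqrt(10)/10 ≈ -69.254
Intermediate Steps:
a(V) = -2*V
k(G) = sqrt(10)
H = sqrt(10) ≈ 3.1623
C(-141, 183)/H = -219*sqrt(10)/10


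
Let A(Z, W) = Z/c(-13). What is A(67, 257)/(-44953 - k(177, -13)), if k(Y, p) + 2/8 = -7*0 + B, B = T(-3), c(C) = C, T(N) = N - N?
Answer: 268/2337543 ≈ 0.00011465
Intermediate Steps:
T(N) = 0
B = 0
A(Z, W) = -Z/13 (A(Z, W) = Z/(-13) = Z*(-1/13) = -Z/13)
k(Y, p) = -¼ (k(Y, p) = -¼ + (-7*0 + 0) = -¼ + (0 + 0) = -¼ + 0 = -¼)
A(67, 257)/(-44953 - k(177, -13)) = (-1/13*67)/(-44953 - 1*(-¼)) = -67/(13*(-44953 + ¼)) = -67/(13*(-179811/4)) = -67/13*(-4/179811) = 268/2337543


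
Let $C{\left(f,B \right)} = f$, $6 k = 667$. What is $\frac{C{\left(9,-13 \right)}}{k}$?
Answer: $\frac{54}{667} \approx 0.08096$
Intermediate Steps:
$k = \frac{667}{6}$ ($k = \frac{1}{6} \cdot 667 = \frac{667}{6} \approx 111.17$)
$\frac{C{\left(9,-13 \right)}}{k} = \frac{9}{\frac{667}{6}} = 9 \cdot \frac{6}{667} = \frac{54}{667}$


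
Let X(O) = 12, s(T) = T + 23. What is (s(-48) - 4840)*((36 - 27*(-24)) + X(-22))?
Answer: -3386040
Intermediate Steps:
s(T) = 23 + T
(s(-48) - 4840)*((36 - 27*(-24)) + X(-22)) = ((23 - 48) - 4840)*((36 - 27*(-24)) + 12) = (-25 - 4840)*((36 + 648) + 12) = -4865*(684 + 12) = -4865*696 = -3386040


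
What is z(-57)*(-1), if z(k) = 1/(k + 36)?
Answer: 1/21 ≈ 0.047619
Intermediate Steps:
z(k) = 1/(36 + k)
z(-57)*(-1) = -1/(36 - 57) = -1/(-21) = -1/21*(-1) = 1/21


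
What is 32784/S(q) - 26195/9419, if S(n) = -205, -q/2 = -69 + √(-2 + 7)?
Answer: -314162471/1930895 ≈ -162.70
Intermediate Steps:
q = 138 - 2*√5 (q = -2*(-69 + √(-2 + 7)) = -2*(-69 + √5) = 138 - 2*√5 ≈ 133.53)
32784/S(q) - 26195/9419 = 32784/(-205) - 26195/9419 = 32784*(-1/205) - 26195*1/9419 = -32784/205 - 26195/9419 = -314162471/1930895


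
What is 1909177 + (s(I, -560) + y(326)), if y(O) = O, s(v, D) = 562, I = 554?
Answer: 1910065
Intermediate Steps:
1909177 + (s(I, -560) + y(326)) = 1909177 + (562 + 326) = 1909177 + 888 = 1910065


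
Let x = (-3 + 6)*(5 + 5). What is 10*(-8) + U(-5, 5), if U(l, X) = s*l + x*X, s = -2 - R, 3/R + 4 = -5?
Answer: 235/3 ≈ 78.333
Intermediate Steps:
R = -1/3 (R = 3/(-4 - 5) = 3/(-9) = 3*(-1/9) = -1/3 ≈ -0.33333)
s = -5/3 (s = -2 - 1*(-1/3) = -2 + 1/3 = -5/3 ≈ -1.6667)
x = 30 (x = 3*10 = 30)
U(l, X) = 30*X - 5*l/3 (U(l, X) = -5*l/3 + 30*X = 30*X - 5*l/3)
10*(-8) + U(-5, 5) = 10*(-8) + (30*5 - 5/3*(-5)) = -80 + (150 + 25/3) = -80 + 475/3 = 235/3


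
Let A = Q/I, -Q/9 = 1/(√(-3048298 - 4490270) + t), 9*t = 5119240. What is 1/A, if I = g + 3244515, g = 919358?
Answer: -21315865216520/81 - 8327746*I*√1884642/9 ≈ -2.6316e+11 - 1.2703e+9*I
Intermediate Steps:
t = 5119240/9 (t = (⅑)*5119240 = 5119240/9 ≈ 5.6880e+5)
Q = -9/(5119240/9 + 2*I*√1884642) (Q = -9/(√(-3048298 - 4490270) + 5119240/9) = -9/(√(-7538568) + 5119240/9) = -9/(2*I*√1884642 + 5119240/9) = -9/(5119240/9 + 2*I*√1884642) ≈ -1.5822e-5 + 7.6375e-8*I)
I = 4163873 (I = 919358 + 3244515 = 4163873)
A = -7404615/1948635221639962639 + 729*I*√1884642/54561786205918953892 (A = (-51832305/3275903600201 + 729*I*√1884642/13103614400804)/4163873 = (-51832305/3275903600201 + 729*I*√1884642/13103614400804)*(1/4163873) = -7404615/1948635221639962639 + 729*I*√1884642/54561786205918953892 ≈ -3.7999e-12 + 1.8342e-14*I)
1/A = 1/(-7404615/1948635221639962639 + 729*I*√1884642/54561786205918953892)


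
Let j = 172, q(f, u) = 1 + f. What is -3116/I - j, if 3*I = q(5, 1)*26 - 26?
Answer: -15854/65 ≈ -243.91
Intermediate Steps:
I = 130/3 (I = ((1 + 5)*26 - 26)/3 = (6*26 - 26)/3 = (156 - 26)/3 = (1/3)*130 = 130/3 ≈ 43.333)
-3116/I - j = -3116/130/3 - 1*172 = -3116*3/130 - 172 = -4674/65 - 172 = -15854/65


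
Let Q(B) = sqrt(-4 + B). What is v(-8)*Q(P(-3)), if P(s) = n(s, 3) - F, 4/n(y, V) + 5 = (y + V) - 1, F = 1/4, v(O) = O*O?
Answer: 32*I*sqrt(177)/3 ≈ 141.91*I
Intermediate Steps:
v(O) = O**2
F = 1/4 ≈ 0.25000
n(y, V) = 4/(-6 + V + y) (n(y, V) = 4/(-5 + ((y + V) - 1)) = 4/(-5 + ((V + y) - 1)) = 4/(-5 + (-1 + V + y)) = 4/(-6 + V + y))
P(s) = -1/4 + 4/(-3 + s) (P(s) = 4/(-6 + 3 + s) - 1*1/4 = 4/(-3 + s) - 1/4 = -1/4 + 4/(-3 + s))
v(-8)*Q(P(-3)) = (-8)**2*sqrt(-4 + (19 - 1*(-3))/(4*(-3 - 3))) = 64*sqrt(-4 + (1/4)*(19 + 3)/(-6)) = 64*sqrt(-4 + (1/4)*(-1/6)*22) = 64*sqrt(-4 - 11/12) = 64*sqrt(-59/12) = 64*(I*sqrt(177)/6) = 32*I*sqrt(177)/3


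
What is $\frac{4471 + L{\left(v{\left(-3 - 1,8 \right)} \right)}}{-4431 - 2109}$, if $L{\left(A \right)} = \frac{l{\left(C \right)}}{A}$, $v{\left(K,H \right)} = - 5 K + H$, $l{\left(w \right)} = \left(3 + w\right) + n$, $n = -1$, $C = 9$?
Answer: $- \frac{41733}{61040} \approx -0.6837$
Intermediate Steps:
$l{\left(w \right)} = 2 + w$ ($l{\left(w \right)} = \left(3 + w\right) - 1 = 2 + w$)
$v{\left(K,H \right)} = H - 5 K$
$L{\left(A \right)} = \frac{11}{A}$ ($L{\left(A \right)} = \frac{2 + 9}{A} = \frac{11}{A}$)
$\frac{4471 + L{\left(v{\left(-3 - 1,8 \right)} \right)}}{-4431 - 2109} = \frac{4471 + \frac{11}{8 - 5 \left(-3 - 1\right)}}{-4431 - 2109} = \frac{4471 + \frac{11}{8 - -20}}{-6540} = \left(4471 + \frac{11}{8 + 20}\right) \left(- \frac{1}{6540}\right) = \left(4471 + \frac{11}{28}\right) \left(- \frac{1}{6540}\right) = \frac{125199}{28} \left(- \frac{1}{6540}\right) = - \frac{41733}{61040}$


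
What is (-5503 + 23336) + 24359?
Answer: 42192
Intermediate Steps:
(-5503 + 23336) + 24359 = 17833 + 24359 = 42192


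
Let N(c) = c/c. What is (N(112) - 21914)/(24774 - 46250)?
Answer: 21913/21476 ≈ 1.0203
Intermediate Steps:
N(c) = 1
(N(112) - 21914)/(24774 - 46250) = (1 - 21914)/(24774 - 46250) = -21913/(-21476) = -21913*(-1/21476) = 21913/21476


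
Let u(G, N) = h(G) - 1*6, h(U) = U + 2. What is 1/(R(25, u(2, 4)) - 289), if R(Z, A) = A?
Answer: -1/291 ≈ -0.0034364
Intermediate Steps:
h(U) = 2 + U
u(G, N) = -4 + G (u(G, N) = (2 + G) - 1*6 = (2 + G) - 6 = -4 + G)
1/(R(25, u(2, 4)) - 289) = 1/((-4 + 2) - 289) = 1/(-2 - 289) = 1/(-291) = -1/291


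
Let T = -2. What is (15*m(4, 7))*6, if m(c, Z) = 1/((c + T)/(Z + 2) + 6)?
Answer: 405/28 ≈ 14.464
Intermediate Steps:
m(c, Z) = 1/(6 + (-2 + c)/(2 + Z)) (m(c, Z) = 1/((c - 2)/(Z + 2) + 6) = 1/((-2 + c)/(2 + Z) + 6) = 1/(6 + (-2 + c)/(2 + Z)))
(15*m(4, 7))*6 = (15*((2 + 7)/(10 + 4 + 6*7)))*6 = (15*(9/(10 + 4 + 42)))*6 = (15*(9/56))*6 = (135/56)*6 = 405/28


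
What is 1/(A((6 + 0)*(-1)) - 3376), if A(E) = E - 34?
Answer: -1/3416 ≈ -0.00029274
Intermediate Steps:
A(E) = -34 + E
1/(A((6 + 0)*(-1)) - 3376) = 1/((-34 + (6 + 0)*(-1)) - 3376) = 1/((-34 + 6*(-1)) - 3376) = 1/((-34 - 6) - 3376) = 1/(-40 - 3376) = 1/(-3416) = -1/3416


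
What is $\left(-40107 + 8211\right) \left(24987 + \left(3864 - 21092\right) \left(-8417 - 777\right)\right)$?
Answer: $-5052939409224$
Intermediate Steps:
$\left(-40107 + 8211\right) \left(24987 + \left(3864 - 21092\right) \left(-8417 - 777\right)\right) = - 31896 \left(24987 - -158394232\right) = - 31896 \left(24987 + 158394232\right) = \left(-31896\right) 158419219 = -5052939409224$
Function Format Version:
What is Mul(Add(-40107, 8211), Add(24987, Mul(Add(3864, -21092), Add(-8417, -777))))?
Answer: -5052939409224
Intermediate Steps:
Mul(Add(-40107, 8211), Add(24987, Mul(Add(3864, -21092), Add(-8417, -777)))) = Mul(-31896, Add(24987, Mul(-17228, -9194))) = Mul(-31896, Add(24987, 158394232)) = Mul(-31896, 158419219) = -5052939409224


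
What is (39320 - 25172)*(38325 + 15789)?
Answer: 765604872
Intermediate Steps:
(39320 - 25172)*(38325 + 15789) = 14148*54114 = 765604872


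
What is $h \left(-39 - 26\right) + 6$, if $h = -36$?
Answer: $2346$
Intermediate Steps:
$h \left(-39 - 26\right) + 6 = - 36 \left(-39 - 26\right) + 6 = \left(-36\right) \left(-65\right) + 6 = 2340 + 6 = 2346$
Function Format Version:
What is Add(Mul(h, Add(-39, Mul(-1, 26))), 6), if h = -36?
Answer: 2346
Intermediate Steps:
Add(Mul(h, Add(-39, Mul(-1, 26))), 6) = Add(Mul(-36, Add(-39, Mul(-1, 26))), 6) = Add(Mul(-36, Add(-39, -26)), 6) = Add(Mul(-36, -65), 6) = Add(2340, 6) = 2346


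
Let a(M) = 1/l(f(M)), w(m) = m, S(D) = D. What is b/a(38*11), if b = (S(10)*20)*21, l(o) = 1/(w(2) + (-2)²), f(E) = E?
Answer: 700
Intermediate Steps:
l(o) = ⅙ (l(o) = 1/(2 + (-2)²) = 1/(2 + 4) = 1/6 = ⅙)
b = 4200 (b = (10*20)*21 = 200*21 = 4200)
a(M) = 6 (a(M) = 1/(⅙) = 6)
b/a(38*11) = 4200/6 = 4200*(⅙) = 700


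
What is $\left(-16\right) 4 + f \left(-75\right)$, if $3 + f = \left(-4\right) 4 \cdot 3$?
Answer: $3761$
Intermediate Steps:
$f = -51$ ($f = -3 + \left(-4\right) 4 \cdot 3 = -3 - 48 = -51$)
$\left(-16\right) 4 + f \left(-75\right) = \left(-16\right) 4 - -3825 = -64 + 3825 = 3761$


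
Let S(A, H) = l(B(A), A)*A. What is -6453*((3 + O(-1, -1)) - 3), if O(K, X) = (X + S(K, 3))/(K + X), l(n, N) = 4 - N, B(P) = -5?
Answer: -19359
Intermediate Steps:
S(A, H) = A*(4 - A) (S(A, H) = (4 - A)*A = A*(4 - A))
O(K, X) = (X + K*(4 - K))/(K + X)
-6453*((3 + O(-1, -1)) - 3) = -6453*((3 + (-1 - 1*(-1)*(-4 - 1))/(-1 - 1)) - 3) = -6453*((3 + (-1 - 1*(-1)*(-5))/(-2)) - 3) = -6453*((3 - (-1 - 5)/2) - 3) = -6453*((3 - 1/2*(-6)) - 3) = -6453*((3 + 3) - 3) = -6453*(6 - 3) = -6453*3 = -19359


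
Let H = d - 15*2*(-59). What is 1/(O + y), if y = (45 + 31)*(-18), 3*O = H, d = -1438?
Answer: -3/3772 ≈ -0.00079533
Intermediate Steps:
H = 332 (H = -1438 - 15*2*(-59) = -1438 - 30*(-59) = -1438 - 1*(-1770) = -1438 + 1770 = 332)
O = 332/3 (O = (⅓)*332 = 332/3 ≈ 110.67)
y = -1368 (y = 76*(-18) = -1368)
1/(O + y) = 1/(332/3 - 1368) = 1/(-3772/3) = -3/3772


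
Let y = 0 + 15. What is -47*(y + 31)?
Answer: -2162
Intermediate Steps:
y = 15
-47*(y + 31) = -47*(15 + 31) = -47*46 = -2162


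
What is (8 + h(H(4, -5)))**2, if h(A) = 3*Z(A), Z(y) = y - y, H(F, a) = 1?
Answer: 64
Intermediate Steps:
Z(y) = 0
h(A) = 0 (h(A) = 3*0 = 0)
(8 + h(H(4, -5)))**2 = (8 + 0)**2 = 8**2 = 64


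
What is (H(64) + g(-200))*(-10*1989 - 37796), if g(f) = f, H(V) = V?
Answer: 7845296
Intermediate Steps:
(H(64) + g(-200))*(-10*1989 - 37796) = (64 - 200)*(-10*1989 - 37796) = -136*(-19890 - 37796) = -136*(-57686) = 7845296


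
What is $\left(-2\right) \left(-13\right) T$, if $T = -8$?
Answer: $-208$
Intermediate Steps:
$\left(-2\right) \left(-13\right) T = \left(-2\right) \left(-13\right) \left(-8\right) = 26 \left(-8\right) = -208$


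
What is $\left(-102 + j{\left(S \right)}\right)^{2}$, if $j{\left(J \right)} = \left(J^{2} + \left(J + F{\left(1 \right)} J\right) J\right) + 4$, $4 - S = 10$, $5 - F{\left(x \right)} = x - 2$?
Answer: $36100$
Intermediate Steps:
$F{\left(x \right)} = 7 - x$ ($F{\left(x \right)} = 5 - \left(x - 2\right) = 5 - \left(-2 + x\right) = 7 - x$)
$S = -6$ ($S = 4 - 10 = -6$)
$j{\left(J \right)} = 4 + 8 J^{2}$ ($j{\left(J \right)} = \left(J^{2} + \left(J + \left(7 - 1\right) J\right) J\right) + 4 = \left(J^{2} + \left(J + 6 J\right) J\right) + 4 = \left(J^{2} + 7 J J\right) + 4 = \left(J^{2} + 7 J^{2}\right) + 4 = 8 J^{2} + 4 = 4 + 8 J^{2}$)
$\left(-102 + j{\left(S \right)}\right)^{2} = \left(-102 + \left(4 + 8 \left(-6\right)^{2}\right)\right)^{2} = \left(-102 + \left(4 + 8 \cdot 36\right)\right)^{2} = \left(-102 + \left(4 + 288\right)\right)^{2} = \left(-102 + 292\right)^{2} = 190^{2} = 36100$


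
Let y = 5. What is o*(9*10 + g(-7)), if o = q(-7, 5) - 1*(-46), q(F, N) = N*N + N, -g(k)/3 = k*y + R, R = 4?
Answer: 13908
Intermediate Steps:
g(k) = -12 - 15*k (g(k) = -3*(k*5 + 4) = -3*(5*k + 4) = -3*(4 + 5*k) = -12 - 15*k)
q(F, N) = N + N² (q(F, N) = N² + N = N + N²)
o = 76 (o = 5*(1 + 5) - 1*(-46) = 5*6 + 46 = 30 + 46 = 76)
o*(9*10 + g(-7)) = 76*(9*10 + (-12 - 15*(-7))) = 76*(90 + (-12 + 105)) = 76*(90 + 93) = 76*183 = 13908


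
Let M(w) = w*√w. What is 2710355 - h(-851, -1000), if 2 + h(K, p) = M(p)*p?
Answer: 2710357 - 10000000*I*√10 ≈ 2.7104e+6 - 3.1623e+7*I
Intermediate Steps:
M(w) = w^(3/2)
h(K, p) = -2 + p^(5/2) (h(K, p) = -2 + p^(3/2)*p = -2 + p^(5/2))
2710355 - h(-851, -1000) = 2710355 - (-2 + (-1000)^(5/2)) = 2710355 - (-2 + 10000000*I*√10) = 2710355 + (2 - 10000000*I*√10) = 2710357 - 10000000*I*√10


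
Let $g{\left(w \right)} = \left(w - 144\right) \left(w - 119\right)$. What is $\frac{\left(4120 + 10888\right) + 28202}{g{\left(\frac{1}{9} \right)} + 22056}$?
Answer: $\frac{1750005}{1586093} \approx 1.1033$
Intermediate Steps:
$g{\left(w \right)} = \left(-144 + w\right) \left(-119 + w\right)$
$\frac{\left(4120 + 10888\right) + 28202}{g{\left(\frac{1}{9} \right)} + 22056} = \frac{\left(4120 + 10888\right) + 28202}{\left(17136 + \left(\frac{1}{9}\right)^{2} - \frac{263}{9}\right) + 22056} = \frac{15008 + 28202}{\left(17136 + \left(\frac{1}{9}\right)^{2} - \frac{263}{9}\right) + 22056} = \frac{43210}{\left(17136 + \frac{1}{81} - \frac{263}{9}\right) + 22056} = \frac{43210}{\frac{1385650}{81} + 22056} = \frac{43210}{\frac{3172186}{81}} = 43210 \cdot \frac{81}{3172186} = \frac{1750005}{1586093}$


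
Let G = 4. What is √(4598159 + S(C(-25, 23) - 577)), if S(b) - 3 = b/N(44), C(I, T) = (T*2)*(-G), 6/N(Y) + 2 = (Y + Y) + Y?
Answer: √41235063/3 ≈ 2140.5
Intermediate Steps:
N(Y) = 6/(-2 + 3*Y) (N(Y) = 6/(-2 + ((Y + Y) + Y)) = 6/(-2 + (2*Y + Y)) = 6/(-2 + 3*Y))
C(I, T) = -8*T (C(I, T) = (T*2)*(-1*4) = (2*T)*(-4) = -8*T)
S(b) = 3 + 65*b/3 (S(b) = 3 + b/((6/(-2 + 3*44))) = 3 + b/((6/(-2 + 132))) = 3 + b/((6/130)) = 3 + b/((6*(1/130))) = 3 + b/(3/65) = 3 + b*(65/3) = 3 + 65*b/3)
√(4598159 + S(C(-25, 23) - 577)) = √(4598159 + (3 + 65*(-8*23 - 577)/3)) = √(4598159 + (3 + 65*(-184 - 577)/3)) = √(4598159 + (3 + (65/3)*(-761))) = √(4598159 + (3 - 49465/3)) = √(4598159 - 49456/3) = √(13745021/3) = √41235063/3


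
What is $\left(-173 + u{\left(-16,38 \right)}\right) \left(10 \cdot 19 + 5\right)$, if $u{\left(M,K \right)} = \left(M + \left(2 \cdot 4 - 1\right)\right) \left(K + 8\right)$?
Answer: $-114465$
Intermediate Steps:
$u{\left(M,K \right)} = \left(7 + M\right) \left(8 + K\right)$ ($u{\left(M,K \right)} = \left(M + \left(8 - 1\right)\right) \left(8 + K\right) = \left(M + 7\right) \left(8 + K\right) = \left(7 + M\right) \left(8 + K\right)$)
$\left(-173 + u{\left(-16,38 \right)}\right) \left(10 \cdot 19 + 5\right) = \left(-173 + \left(56 + 7 \cdot 38 + 8 \left(-16\right) + 38 \left(-16\right)\right)\right) \left(10 \cdot 19 + 5\right) = \left(-173 + \left(56 + 266 - 128 - 608\right)\right) \left(190 + 5\right) = \left(-173 - 414\right) 195 = \left(-587\right) 195 = -114465$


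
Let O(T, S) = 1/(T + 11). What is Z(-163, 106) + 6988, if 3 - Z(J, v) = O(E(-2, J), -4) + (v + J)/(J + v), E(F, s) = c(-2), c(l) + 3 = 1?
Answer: 62909/9 ≈ 6989.9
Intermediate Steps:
c(l) = -2 (c(l) = -3 + 1 = -2)
E(F, s) = -2
O(T, S) = 1/(11 + T)
Z(J, v) = 17/9 (Z(J, v) = 3 - (1/(11 - 2) + (v + J)/(J + v)) = 3 - (1/9 + (J + v)/(J + v)) = 3 - (⅑ + 1) = 3 - 1*10/9 = 3 - 10/9 = 17/9)
Z(-163, 106) + 6988 = 17/9 + 6988 = 62909/9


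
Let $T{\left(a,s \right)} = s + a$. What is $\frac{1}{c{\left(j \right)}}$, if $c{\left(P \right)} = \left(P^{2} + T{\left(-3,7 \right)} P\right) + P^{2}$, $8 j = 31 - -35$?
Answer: $\frac{8}{1353} \approx 0.0059128$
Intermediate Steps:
$T{\left(a,s \right)} = a + s$
$j = \frac{33}{4}$ ($j = \frac{31 - -35}{8} = \frac{31 + 35}{8} = \frac{1}{8} \cdot 66 = \frac{33}{4} \approx 8.25$)
$c{\left(P \right)} = 2 P^{2} + 4 P$ ($c{\left(P \right)} = \left(P^{2} + \left(-3 + 7\right) P\right) + P^{2} = \left(P^{2} + 4 P\right) + P^{2} = 2 P^{2} + 4 P$)
$\frac{1}{c{\left(j \right)}} = \frac{1}{2 \cdot \frac{33}{4} \left(2 + \frac{33}{4}\right)} = \frac{1}{2 \cdot \frac{33}{4} \cdot \frac{41}{4}} = \frac{1}{\frac{1353}{8}} = \frac{8}{1353}$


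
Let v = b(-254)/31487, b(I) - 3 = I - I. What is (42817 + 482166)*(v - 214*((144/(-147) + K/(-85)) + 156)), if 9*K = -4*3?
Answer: -6852663028372941989/393430065 ≈ -1.7418e+10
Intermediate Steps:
b(I) = 3 (b(I) = 3 + (I - I) = 3 + 0 = 3)
K = -4/3 (K = (-4*3)/9 = (⅑)*(-12) = -4/3 ≈ -1.3333)
v = 3/31487 ≈ 9.5277e-5
(42817 + 482166)*(v - 214*((144/(-147) + K/(-85)) + 156)) = (42817 + 482166)*(3/31487 - 214*((144/(-147) - 4/3/(-85)) + 156)) = 524983*(3/31487 - 214*((144*(-1/147) - 4/3*(-1/85)) + 156)) = 524983*(3/31487 - 214*((-48/49 + 4/255) + 156)) = 524983*(3/31487 - 214*(-12044/12495 + 156)) = 524983*(3/31487 - 214*1937176/12495) = 524983*(3/31487 - 414555664/12495) = 524983*(-13053114154883/393430065) = -6852663028372941989/393430065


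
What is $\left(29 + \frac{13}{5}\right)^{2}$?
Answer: $\frac{24964}{25} \approx 998.56$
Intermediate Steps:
$\left(29 + \frac{13}{5}\right)^{2} = \left(\frac{158}{5}\right)^{2} = \frac{24964}{25}$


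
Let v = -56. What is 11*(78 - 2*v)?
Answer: 2090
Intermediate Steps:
11*(78 - 2*v) = 11*(78 - 2*(-56)) = 11*(78 + 112) = 11*190 = 2090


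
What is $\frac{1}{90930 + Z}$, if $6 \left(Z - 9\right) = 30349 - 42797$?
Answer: $\frac{3}{266593} \approx 1.1253 \cdot 10^{-5}$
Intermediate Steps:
$Z = - \frac{6197}{3}$ ($Z = 9 + \frac{30349 - 42797}{6} = 9 + \frac{1}{6} \left(-12448\right) = 9 - \frac{6224}{3} = - \frac{6197}{3} \approx -2065.7$)
$\frac{1}{90930 + Z} = \frac{1}{90930 - \frac{6197}{3}} = \frac{1}{\frac{266593}{3}} = \frac{3}{266593}$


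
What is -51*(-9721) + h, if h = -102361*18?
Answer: -1346727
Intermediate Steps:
h = -1842498
-51*(-9721) + h = -51*(-9721) - 1842498 = 495771 - 1842498 = -1346727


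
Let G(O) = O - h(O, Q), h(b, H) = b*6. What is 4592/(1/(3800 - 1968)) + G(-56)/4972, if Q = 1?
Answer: 10456792262/1243 ≈ 8.4125e+6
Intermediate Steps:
h(b, H) = 6*b
G(O) = -5*O (G(O) = O - 6*O = -5*O)
4592/(1/(3800 - 1968)) + G(-56)/4972 = 4592/(1/(3800 - 1968)) - 5*(-56)/4972 = 4592/(1/1832) + 280*(1/4972) = 4592/(1/1832) + 70/1243 = 4592*1832 + 70/1243 = 8412544 + 70/1243 = 10456792262/1243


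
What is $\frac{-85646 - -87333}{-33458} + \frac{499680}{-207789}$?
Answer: $- \frac{5689611161}{2317401454} \approx -2.4552$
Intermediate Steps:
$\frac{-85646 - -87333}{-33458} + \frac{499680}{-207789} = \left(-85646 + 87333\right) \left(- \frac{1}{33458}\right) + 499680 \left(- \frac{1}{207789}\right) = 1687 \left(- \frac{1}{33458}\right) - \frac{166560}{69263} = - \frac{1687}{33458} - \frac{166560}{69263} = - \frac{5689611161}{2317401454}$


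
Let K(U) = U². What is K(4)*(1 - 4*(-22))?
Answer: 1424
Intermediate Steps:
K(4)*(1 - 4*(-22)) = 4²*(1 - 4*(-22)) = 16*(1 + 88) = 16*89 = 1424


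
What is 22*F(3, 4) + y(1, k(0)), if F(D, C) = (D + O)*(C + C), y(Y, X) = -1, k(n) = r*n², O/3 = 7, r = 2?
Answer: 4223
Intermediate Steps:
O = 21 (O = 3*7 = 21)
k(n) = 2*n²
F(D, C) = 2*C*(21 + D) (F(D, C) = (D + 21)*(C + C) = (21 + D)*(2*C) = 2*C*(21 + D))
22*F(3, 4) + y(1, k(0)) = 22*(2*4*(21 + 3)) - 1 = 22*(2*4*24) - 1 = 22*192 - 1 = 4224 - 1 = 4223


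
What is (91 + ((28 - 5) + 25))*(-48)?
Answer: -6672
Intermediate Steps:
(91 + ((28 - 5) + 25))*(-48) = (91 + (23 + 25))*(-48) = (91 + 48)*(-48) = 139*(-48) = -6672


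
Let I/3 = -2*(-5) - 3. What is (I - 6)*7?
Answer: 105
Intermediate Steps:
I = 21 (I = 3*(-2*(-5) - 3) = 3*(10 - 3) = 3*7 = 21)
(I - 6)*7 = (21 - 6)*7 = 15*7 = 105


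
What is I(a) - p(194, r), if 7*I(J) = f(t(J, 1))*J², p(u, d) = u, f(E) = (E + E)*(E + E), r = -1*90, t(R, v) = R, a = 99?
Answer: 384237046/7 ≈ 5.4891e+7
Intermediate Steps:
r = -90
f(E) = 4*E² (f(E) = (2*E)*(2*E) = 4*E²)
I(J) = 4*J⁴/7 (I(J) = ((4*J²)*J²)/7 = (4*J⁴)/7 = 4*J⁴/7)
I(a) - p(194, r) = (4/7)*99⁴ - 1*194 = (4/7)*96059601 - 194 = 384238404/7 - 194 = 384237046/7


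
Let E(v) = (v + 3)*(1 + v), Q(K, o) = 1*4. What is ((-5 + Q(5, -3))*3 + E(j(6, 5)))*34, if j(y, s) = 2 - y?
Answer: 0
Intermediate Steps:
Q(K, o) = 4
E(v) = (1 + v)*(3 + v) (E(v) = (3 + v)*(1 + v) = (1 + v)*(3 + v))
((-5 + Q(5, -3))*3 + E(j(6, 5)))*34 = ((-5 + 4)*3 + (3 + (2 - 1*6)² + 4*(2 - 1*6)))*34 = (-1*3 + (3 + (2 - 6)² + 4*(2 - 6)))*34 = (-3 + (3 + (-4)² + 4*(-4)))*34 = (-3 + (3 + 16 - 16))*34 = (-3 + 3)*34 = 0*34 = 0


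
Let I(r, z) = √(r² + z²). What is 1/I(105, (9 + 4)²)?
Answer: √39586/39586 ≈ 0.0050261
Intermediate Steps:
1/I(105, (9 + 4)²) = 1/(√(105² + ((9 + 4)²)²)) = 1/(√(11025 + (13²)²)) = 1/(√(11025 + 169²)) = 1/(√(11025 + 28561)) = 1/(√39586) = √39586/39586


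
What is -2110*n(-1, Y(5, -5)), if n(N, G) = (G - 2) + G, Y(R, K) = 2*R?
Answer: -37980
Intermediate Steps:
n(N, G) = -2 + 2*G (n(N, G) = (-2 + G) + G = -2 + 2*G)
-2110*n(-1, Y(5, -5)) = -2110*(-2 + 2*(2*5)) = -2110*(-2 + 2*10) = -2110*(-2 + 20) = -2110*18 = -37980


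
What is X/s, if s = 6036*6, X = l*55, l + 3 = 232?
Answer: 12595/36216 ≈ 0.34777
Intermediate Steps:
l = 229 (l = -3 + 232 = 229)
X = 12595 (X = 229*55 = 12595)
s = 36216
X/s = 12595/36216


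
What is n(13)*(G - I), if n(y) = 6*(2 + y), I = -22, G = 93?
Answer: 10350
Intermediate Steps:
n(y) = 12 + 6*y
n(13)*(G - I) = (12 + 6*13)*(93 - 1*(-22)) = (12 + 78)*(93 + 22) = 90*115 = 10350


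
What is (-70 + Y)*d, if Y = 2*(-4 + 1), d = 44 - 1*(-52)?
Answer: -7296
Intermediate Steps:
d = 96 (d = 44 + 52 = 96)
Y = -6 (Y = 2*(-3) = -6)
(-70 + Y)*d = (-70 - 6)*96 = -76*96 = -7296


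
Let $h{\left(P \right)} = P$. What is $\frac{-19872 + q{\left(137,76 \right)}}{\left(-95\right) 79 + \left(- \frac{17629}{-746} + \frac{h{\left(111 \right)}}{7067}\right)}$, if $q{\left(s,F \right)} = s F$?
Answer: $\frac{1347917560}{1065988053} \approx 1.2645$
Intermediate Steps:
$q{\left(s,F \right)} = F s$
$\frac{-19872 + q{\left(137,76 \right)}}{\left(-95\right) 79 + \left(- \frac{17629}{-746} + \frac{h{\left(111 \right)}}{7067}\right)} = \frac{-19872 + 76 \cdot 137}{\left(-95\right) 79 + \left(- \frac{17629}{-746} + \frac{111}{7067}\right)} = \frac{-19872 + 10412}{-7505 + \left(\left(-17629\right) \left(- \frac{1}{746}\right) + 111 \cdot \frac{1}{7067}\right)} = - \frac{9460}{-7505 + \left(\frac{17629}{746} + \frac{3}{191}\right)} = - \frac{9460}{-7505 + \frac{3369377}{142486}} = - \frac{9460}{- \frac{1065988053}{142486}} = \left(-9460\right) \left(- \frac{142486}{1065988053}\right) = \frac{1347917560}{1065988053}$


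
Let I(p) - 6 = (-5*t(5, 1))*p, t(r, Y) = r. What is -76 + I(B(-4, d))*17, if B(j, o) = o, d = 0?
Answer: 26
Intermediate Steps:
I(p) = 6 - 25*p (I(p) = 6 + (-5*5)*p = 6 - 25*p)
-76 + I(B(-4, d))*17 = -76 + (6 - 25*0)*17 = -76 + (6 + 0)*17 = -76 + 6*17 = -76 + 102 = 26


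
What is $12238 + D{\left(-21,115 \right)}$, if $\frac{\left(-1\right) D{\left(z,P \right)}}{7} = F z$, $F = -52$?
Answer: $4594$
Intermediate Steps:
$D{\left(z,P \right)} = 364 z$ ($D{\left(z,P \right)} = - 7 \left(- 52 z\right) = 364 z$)
$12238 + D{\left(-21,115 \right)} = 12238 + 364 \left(-21\right) = 12238 - 7644 = 4594$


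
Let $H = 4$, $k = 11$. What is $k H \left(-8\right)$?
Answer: $-352$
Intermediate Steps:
$k H \left(-8\right) = 11 \cdot 4 \left(-8\right) = 44 \left(-8\right) = -352$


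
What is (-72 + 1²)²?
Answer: 5041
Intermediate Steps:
(-72 + 1²)² = (-72 + 1)² = (-71)² = 5041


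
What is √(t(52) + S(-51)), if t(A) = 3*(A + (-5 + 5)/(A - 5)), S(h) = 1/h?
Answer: √405705/51 ≈ 12.489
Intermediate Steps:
t(A) = 3*A (t(A) = 3*(A + 0/(-5 + A)) = 3*(A + 0) = 3*A)
√(t(52) + S(-51)) = √(3*52 + 1/(-51)) = √(156 - 1/51) = √(7955/51) = √405705/51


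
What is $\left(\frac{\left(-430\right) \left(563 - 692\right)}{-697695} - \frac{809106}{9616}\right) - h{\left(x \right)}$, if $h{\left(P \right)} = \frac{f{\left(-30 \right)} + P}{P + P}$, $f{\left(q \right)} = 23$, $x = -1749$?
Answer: $- \frac{33134980751029}{391136747496} \approx -84.715$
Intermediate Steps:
$h{\left(P \right)} = \frac{23 + P}{2 P}$ ($h{\left(P \right)} = \frac{23 + P}{P + P} = \frac{23 + P}{2 P}$)
$\left(\frac{\left(-430\right) \left(563 - 692\right)}{-697695} - \frac{809106}{9616}\right) - h{\left(x \right)} = \left(\frac{\left(-430\right) \left(563 - 692\right)}{-697695} - \frac{809106}{9616}\right) - \frac{23 - 1749}{2 \left(-1749\right)} = \left(\left(-430\right) \left(-129\right) \left(- \frac{1}{697695}\right) - \frac{404553}{4808}\right) - \frac{1}{2} \left(- \frac{1}{1749}\right) \left(-1726\right) = \left(55470 \left(- \frac{1}{697695}\right) - \frac{404553}{4808}\right) - \frac{863}{1749} = \left(- \frac{3698}{46513} - \frac{404553}{4808}\right) - \frac{863}{1749} = - \frac{18834753673}{223634504} - \frac{863}{1749} = - \frac{33134980751029}{391136747496}$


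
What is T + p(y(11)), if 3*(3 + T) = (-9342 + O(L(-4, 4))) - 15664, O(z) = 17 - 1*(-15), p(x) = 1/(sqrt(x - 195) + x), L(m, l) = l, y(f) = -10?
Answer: -1523969/183 - I*sqrt(205)/305 ≈ -8327.7 - 0.046944*I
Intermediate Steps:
p(x) = 1/(x + sqrt(-195 + x)) (p(x) = 1/(sqrt(-195 + x) + x) = 1/(x + sqrt(-195 + x)))
O(z) = 32 (O(z) = 17 + 15 = 32)
T = -24983/3 (T = -3 + ((-9342 + 32) - 15664)/3 = -3 + (-9310 - 15664)/3 = -3 + (1/3)*(-24974) = -3 - 24974/3 = -24983/3 ≈ -8327.7)
T + p(y(11)) = -24983/3 + 1/(-10 + sqrt(-195 - 10)) = -24983/3 + 1/(-10 + sqrt(-205)) = -24983/3 + 1/(-10 + I*sqrt(205))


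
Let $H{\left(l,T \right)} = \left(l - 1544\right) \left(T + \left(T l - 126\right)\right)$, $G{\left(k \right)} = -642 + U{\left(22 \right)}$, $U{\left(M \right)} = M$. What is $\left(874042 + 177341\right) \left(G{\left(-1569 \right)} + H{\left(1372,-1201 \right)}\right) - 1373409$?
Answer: $298218907242855$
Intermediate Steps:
$G{\left(k \right)} = -620$ ($G{\left(k \right)} = -642 + 22 = -620$)
$H{\left(l,T \right)} = \left(-1544 + l\right) \left(-126 + T + T l\right)$ ($H{\left(l,T \right)} = \left(-1544 + l\right) \left(T + \left(-126 + T l\right)\right) = \left(-1544 + l\right) \left(-126 + T + T l\right)$)
$\left(874042 + 177341\right) \left(G{\left(-1569 \right)} + H{\left(1372,-1201 \right)}\right) - 1373409 = \left(874042 + 177341\right) \left(-620 - \left(-1876016 - 2542512196 + 2260743184\right)\right) - 1373409 = 1051383 \left(-620 + \left(194544 + 1854344 - 172872 - 2260743184 + 2542512196\right)\right) - 1373409 = 1051383 \left(-620 + 283645028\right) - 1373409 = 1051383 \cdot 283644408 - 1373409 = 298218908616264 - 1373409 = 298218907242855$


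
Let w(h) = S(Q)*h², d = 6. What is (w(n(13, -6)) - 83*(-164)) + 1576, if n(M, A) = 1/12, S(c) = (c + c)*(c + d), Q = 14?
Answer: 136727/9 ≈ 15192.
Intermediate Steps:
S(c) = 2*c*(6 + c) (S(c) = (c + c)*(c + 6) = (2*c)*(6 + c) = 2*c*(6 + c))
n(M, A) = 1/12
w(h) = 560*h² (w(h) = (2*14*(6 + 14))*h² = (2*14*20)*h² = 560*h²)
(w(n(13, -6)) - 83*(-164)) + 1576 = (560*(1/12)² - 83*(-164)) + 1576 = (560*(1/144) + 13612) + 1576 = (35/9 + 13612) + 1576 = 122543/9 + 1576 = 136727/9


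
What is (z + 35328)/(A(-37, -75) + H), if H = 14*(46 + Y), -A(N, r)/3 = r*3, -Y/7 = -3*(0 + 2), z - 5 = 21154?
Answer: 56487/1907 ≈ 29.621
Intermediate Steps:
z = 21159 (z = 5 + 21154 = 21159)
Y = 42 (Y = -(-21)*(0 + 2) = -(-21)*2 = -7*(-6) = 42)
A(N, r) = -9*r (A(N, r) = -3*r*3 = -9*r)
H = 1232 (H = 14*(46 + 42) = 14*88 = 1232)
(z + 35328)/(A(-37, -75) + H) = (21159 + 35328)/(-9*(-75) + 1232) = 56487/(675 + 1232) = 56487/1907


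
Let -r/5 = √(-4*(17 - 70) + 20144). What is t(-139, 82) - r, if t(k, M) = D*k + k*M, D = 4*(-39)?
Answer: 10286 + 10*√5089 ≈ 10999.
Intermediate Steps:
D = -156
t(k, M) = -156*k + M*k (t(k, M) = -156*k + k*M = -156*k + M*k)
r = -10*√5089 (r = -5*√(-4*(17 - 70) + 20144) = -5*√(-4*(-53) + 20144) = -5*√(212 + 20144) = -10*√5089 ≈ -713.37)
t(-139, 82) - r = -139*(-156 + 82) - (-10)*√5089 = -139*(-74) + 10*√5089 = 10286 + 10*√5089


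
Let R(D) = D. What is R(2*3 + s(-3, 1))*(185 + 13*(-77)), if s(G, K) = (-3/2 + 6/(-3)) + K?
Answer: -2856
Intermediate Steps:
s(G, K) = -7/2 + K (s(G, K) = (-3*½ + 6*(-⅓)) + K = (-3/2 - 2) + K = -7/2 + K)
R(2*3 + s(-3, 1))*(185 + 13*(-77)) = (2*3 + (-7/2 + 1))*(185 + 13*(-77)) = (6 - 5/2)*(185 - 1001) = (7/2)*(-816) = -2856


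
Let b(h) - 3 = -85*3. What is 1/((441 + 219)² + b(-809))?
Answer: 1/435348 ≈ 2.2970e-6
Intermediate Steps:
b(h) = -252 (b(h) = 3 - 85*3 = 3 - 255 = -252)
1/((441 + 219)² + b(-809)) = 1/((441 + 219)² - 252) = 1/(660² - 252) = 1/(435600 - 252) = 1/435348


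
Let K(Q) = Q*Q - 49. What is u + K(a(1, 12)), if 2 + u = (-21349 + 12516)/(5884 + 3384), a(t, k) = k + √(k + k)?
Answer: 1075523/9268 + 48*√6 ≈ 233.62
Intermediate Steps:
a(t, k) = k + √2*√k (a(t, k) = k + √(2*k) = k + √2*√k)
K(Q) = -49 + Q² (K(Q) = Q² - 49 = -49 + Q²)
u = -27369/9268 (u = -2 + (-21349 + 12516)/(5884 + 3384) = -2 - 8833/9268 = -27369/9268 ≈ -2.9531)
u + K(a(1, 12)) = -27369/9268 + (-49 + (12 + √2*√12)²) = -27369/9268 + (-49 + (12 + √2*(2*√3))²) = -27369/9268 + (-49 + (12 + 2*√6)²) = -481501/9268 + (12 + 2*√6)²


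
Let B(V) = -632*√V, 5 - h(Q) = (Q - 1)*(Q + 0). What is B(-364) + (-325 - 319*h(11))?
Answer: 33170 - 1264*I*√91 ≈ 33170.0 - 12058.0*I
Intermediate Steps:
h(Q) = 5 - Q*(-1 + Q) (h(Q) = 5 - (Q - 1)*(Q + 0) = 5 - (-1 + Q)*Q = 5 - Q*(-1 + Q))
B(-364) + (-325 - 319*h(11)) = -1264*I*√91 + (-325 - 319*(5 + 11 - 1*11²)) = -1264*I*√91 + (-325 - 319*(5 + 11 - 1*121)) = -1264*I*√91 + (-325 - 319*(5 + 11 - 121)) = -1264*I*√91 + (-325 - 319*(-105)) = -1264*I*√91 + (-325 + 33495) = -1264*I*√91 + 33170 = 33170 - 1264*I*√91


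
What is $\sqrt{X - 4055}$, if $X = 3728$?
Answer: $i \sqrt{327} \approx 18.083 i$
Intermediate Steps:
$\sqrt{X - 4055} = \sqrt{3728 - 4055} = \sqrt{-327} = i \sqrt{327}$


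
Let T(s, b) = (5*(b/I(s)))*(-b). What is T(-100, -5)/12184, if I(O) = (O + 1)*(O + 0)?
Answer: -5/4824864 ≈ -1.0363e-6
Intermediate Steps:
I(O) = O*(1 + O) (I(O) = (1 + O)*O = O*(1 + O))
T(s, b) = -5*b**2/(s*(1 + s)) (T(s, b) = (5*(b/((s*(1 + s)))))*(-b) = (5*(b*(1/(s*(1 + s)))))*(-b) = (5*(b/(s*(1 + s))))*(-b) = (5*b/(s*(1 + s)))*(-b) = -5*b**2/(s*(1 + s)))
T(-100, -5)/12184 = -5*(-5)**2/(-100*(1 - 100))/12184 = -5*25*(-1/100)/(-99)*(1/12184) = -5*25*(-1/100)*(-1/99)*(1/12184) = -5/396*1/12184 = -5/4824864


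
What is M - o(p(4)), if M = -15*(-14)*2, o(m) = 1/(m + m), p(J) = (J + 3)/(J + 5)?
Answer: 5871/14 ≈ 419.36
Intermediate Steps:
p(J) = (3 + J)/(5 + J)
o(m) = 1/(2*m)
M = 420 (M = 210*2 = 420)
M - o(p(4)) = 420 - 1/(2*((3 + 4)/(5 + 4))) = 420 - 1/(2*(7/9)) = 420 - 1/(2*((⅑)*7)) = 420 - 1/(2*7/9) = 420 - 9/(2*7) = 420 - 1*9/14 = 420 - 9/14 = 5871/14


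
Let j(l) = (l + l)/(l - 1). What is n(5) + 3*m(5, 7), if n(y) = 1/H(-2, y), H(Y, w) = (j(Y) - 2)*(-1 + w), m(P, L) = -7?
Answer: -171/8 ≈ -21.375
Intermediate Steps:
j(l) = 2*l/(-1 + l) (j(l) = (2*l)/(-1 + l) = 2*l/(-1 + l))
H(Y, w) = (-1 + w)*(-2 + 2*Y/(-1 + Y)) (H(Y, w) = (2*Y/(-1 + Y) - 2)*(-1 + w) = (-2 + 2*Y/(-1 + Y))*(-1 + w) = (-1 + w)*(-2 + 2*Y/(-1 + Y)))
n(y) = 1/(2/3 - 2*y/3) (n(y) = 1/(2*(-1 + y)/(-1 - 2)) = 1/(2*(-1 + y)/(-3)) = 1/(2*(-1/3)*(-1 + y)) = 1/(2/3 - 2*y/3))
n(5) + 3*m(5, 7) = -3/(-2 + 2*5) + 3*(-7) = -3/(-2 + 10) - 21 = -3/8 - 21 = -171/8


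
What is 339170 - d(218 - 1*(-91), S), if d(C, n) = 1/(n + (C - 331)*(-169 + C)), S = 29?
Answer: 1034807671/3051 ≈ 3.3917e+5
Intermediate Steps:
d(C, n) = 1/(n + (-331 + C)*(-169 + C))
339170 - d(218 - 1*(-91), S) = 339170 - 1/(55939 + 29 + (218 - 1*(-91))² - 500*(218 - 1*(-91))) = 339170 - 1/(55939 + 29 + (218 + 91)² - 500*(218 + 91)) = 339170 - 1/(55939 + 29 + 309² - 500*309) = 339170 - 1/(55939 + 29 + 95481 - 154500) = 339170 - 1/(-3051) = 339170 - 1*(-1/3051) = 339170 + 1/3051 = 1034807671/3051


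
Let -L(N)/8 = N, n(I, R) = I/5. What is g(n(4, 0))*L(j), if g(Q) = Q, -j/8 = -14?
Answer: -3584/5 ≈ -716.80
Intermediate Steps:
n(I, R) = I/5 (n(I, R) = I*(⅕) = I/5)
j = 112 (j = -8*(-14) = 112)
L(N) = -8*N
g(n(4, 0))*L(j) = ((⅕)*4)*(-8*112) = (⅘)*(-896) = -3584/5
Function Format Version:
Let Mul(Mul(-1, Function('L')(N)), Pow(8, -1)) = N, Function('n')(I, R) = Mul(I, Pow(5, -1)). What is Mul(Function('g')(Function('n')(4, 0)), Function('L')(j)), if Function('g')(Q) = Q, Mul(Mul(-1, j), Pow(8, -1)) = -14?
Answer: Rational(-3584, 5) ≈ -716.80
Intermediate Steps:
Function('n')(I, R) = Mul(Rational(1, 5), I) (Function('n')(I, R) = Mul(I, Rational(1, 5)) = Mul(Rational(1, 5), I))
j = 112 (j = Mul(-8, -14) = 112)
Function('L')(N) = Mul(-8, N)
Mul(Function('g')(Function('n')(4, 0)), Function('L')(j)) = Mul(Mul(Rational(1, 5), 4), Mul(-8, 112)) = Mul(Rational(4, 5), -896) = Rational(-3584, 5)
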